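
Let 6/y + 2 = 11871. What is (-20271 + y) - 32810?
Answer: -630018383/11869 ≈ -53081.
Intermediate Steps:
y = 6/11869 (y = 6/(-2 + 11871) = 6/11869 ≈ 0.00050552)
(-20271 + y) - 32810 = (-20271 + 6/11869) - 32810 = -240596493/11869 - 32810 = -630018383/11869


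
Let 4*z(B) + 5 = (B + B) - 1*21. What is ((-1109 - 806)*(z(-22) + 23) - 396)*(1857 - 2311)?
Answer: 4961539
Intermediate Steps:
z(B) = -13/2 + B/2 (z(B) = -5/4 + ((B + B) - 1*21)/4 = -5/4 + (2*B - 21)/4 = -5/4 + (-21 + 2*B)/4 = -5/4 + (-21/4 + B/2) = -13/2 + B/2)
((-1109 - 806)*(z(-22) + 23) - 396)*(1857 - 2311) = ((-1109 - 806)*((-13/2 + (½)*(-22)) + 23) - 396)*(1857 - 2311) = (-1915*((-13/2 - 11) + 23) - 396)*(-454) = (-1915*(-35/2 + 23) - 396)*(-454) = (-1915*11/2 - 396)*(-454) = (-21065/2 - 396)*(-454) = -21857/2*(-454) = 4961539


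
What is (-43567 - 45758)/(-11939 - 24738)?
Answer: 89325/36677 ≈ 2.4355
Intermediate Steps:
(-43567 - 45758)/(-11939 - 24738) = -89325/(-36677) = -89325*(-1/36677) = 89325/36677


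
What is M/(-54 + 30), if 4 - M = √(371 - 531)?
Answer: -⅙ + I*√10/6 ≈ -0.16667 + 0.52705*I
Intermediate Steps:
M = 4 - 4*I*√10 (M = 4 - √(371 - 531) = 4 - √(-160) = 4 - 4*I*√10 ≈ 4.0 - 12.649*I)
M/(-54 + 30) = (4 - 4*I*√10)/(-54 + 30) = (4 - 4*I*√10)/(-24) = -(4 - 4*I*√10)/24 = -⅙ + I*√10/6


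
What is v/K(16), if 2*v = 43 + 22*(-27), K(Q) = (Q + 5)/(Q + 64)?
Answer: -22040/21 ≈ -1049.5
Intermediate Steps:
K(Q) = (5 + Q)/(64 + Q)
v = -551/2 (v = (43 + 22*(-27))/2 = (43 - 594)/2 = (½)*(-551) = -551/2 ≈ -275.50)
v/K(16) = -551*(64 + 16)/(5 + 16)/2 = -551/(2*(21/80)) = -551/(2*((1/80)*21)) = -551/(2*21/80) = -551/2*80/21 = -22040/21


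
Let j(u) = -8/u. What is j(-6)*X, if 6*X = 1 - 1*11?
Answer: -20/9 ≈ -2.2222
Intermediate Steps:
X = -5/3 (X = (1 - 1*11)/6 = (1 - 11)/6 = (⅙)*(-10) = -5/3 ≈ -1.6667)
j(-6)*X = -8/(-6)*(-5/3) = -8*(-⅙)*(-5/3) = (4/3)*(-5/3) = -20/9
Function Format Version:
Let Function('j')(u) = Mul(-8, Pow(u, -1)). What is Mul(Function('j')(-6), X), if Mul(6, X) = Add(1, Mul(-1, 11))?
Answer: Rational(-20, 9) ≈ -2.2222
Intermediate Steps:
X = Rational(-5, 3) (X = Mul(Rational(1, 6), Add(1, Mul(-1, 11))) = Mul(Rational(1, 6), Add(1, -11)) = Mul(Rational(1, 6), -10) = Rational(-5, 3) ≈ -1.6667)
Mul(Function('j')(-6), X) = Mul(Mul(-8, Pow(-6, -1)), Rational(-5, 3)) = Mul(Mul(-8, Rational(-1, 6)), Rational(-5, 3)) = Mul(Rational(4, 3), Rational(-5, 3)) = Rational(-20, 9)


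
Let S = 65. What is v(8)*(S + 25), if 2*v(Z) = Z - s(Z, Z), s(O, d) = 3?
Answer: 225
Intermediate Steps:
v(Z) = -3/2 + Z/2 (v(Z) = (Z - 1*3)/2 = (Z - 3)/2 = (-3 + Z)/2 = -3/2 + Z/2)
v(8)*(S + 25) = (-3/2 + (1/2)*8)*(65 + 25) = (-3/2 + 4)*90 = (5/2)*90 = 225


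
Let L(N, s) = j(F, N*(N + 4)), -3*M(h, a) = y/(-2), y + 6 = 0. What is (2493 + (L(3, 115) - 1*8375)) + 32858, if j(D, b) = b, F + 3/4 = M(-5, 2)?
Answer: 26997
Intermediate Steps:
y = -6 (y = -6 + 0 = -6)
M(h, a) = -1 (M(h, a) = -(-2)/(-2) = -(-2)*(-1)/2 = -⅓*3 = -1)
F = -7/4 (F = -¾ - 1 = -7/4 ≈ -1.7500)
L(N, s) = N*(4 + N) (L(N, s) = N*(N + 4) = N*(4 + N))
(2493 + (L(3, 115) - 1*8375)) + 32858 = (2493 + (3*(4 + 3) - 1*8375)) + 32858 = (2493 + (3*7 - 8375)) + 32858 = (2493 + (21 - 8375)) + 32858 = (2493 - 8354) + 32858 = -5861 + 32858 = 26997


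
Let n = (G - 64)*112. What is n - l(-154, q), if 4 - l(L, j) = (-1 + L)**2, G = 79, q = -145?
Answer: 25701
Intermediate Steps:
l(L, j) = 4 - (-1 + L)**2
n = 1680 (n = (79 - 64)*112 = 15*112 = 1680)
n - l(-154, q) = 1680 - (4 - (-1 - 154)**2) = 1680 - (4 - 1*(-155)**2) = 1680 - (4 - 1*24025) = 1680 - (4 - 24025) = 1680 - 1*(-24021) = 1680 + 24021 = 25701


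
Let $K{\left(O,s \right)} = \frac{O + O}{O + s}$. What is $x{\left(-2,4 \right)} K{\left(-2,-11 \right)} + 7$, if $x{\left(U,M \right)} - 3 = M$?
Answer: $\frac{119}{13} \approx 9.1538$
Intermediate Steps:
$x{\left(U,M \right)} = 3 + M$
$K{\left(O,s \right)} = \frac{2 O}{O + s}$
$x{\left(-2,4 \right)} K{\left(-2,-11 \right)} + 7 = \left(3 + 4\right) 2 \left(-2\right) \frac{1}{-2 - 11} + 7 = 7 \cdot 2 \left(-2\right) \frac{1}{-13} + 7 = 7 \cdot 2 \left(-2\right) \left(- \frac{1}{13}\right) + 7 = 7 \cdot \frac{4}{13} + 7 = \frac{28}{13} + 7 = \frac{119}{13}$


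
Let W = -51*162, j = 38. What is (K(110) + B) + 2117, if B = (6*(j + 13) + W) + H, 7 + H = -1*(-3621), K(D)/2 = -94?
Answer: -2413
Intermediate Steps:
K(D) = -188 (K(D) = 2*(-94) = -188)
W = -8262
H = 3614 (H = -7 - 1*(-3621) = -7 + 3621 = 3614)
B = -4342 (B = (6*(38 + 13) - 8262) + 3614 = (6*51 - 8262) + 3614 = (306 - 8262) + 3614 = -7956 + 3614 = -4342)
(K(110) + B) + 2117 = (-188 - 4342) + 2117 = -4530 + 2117 = -2413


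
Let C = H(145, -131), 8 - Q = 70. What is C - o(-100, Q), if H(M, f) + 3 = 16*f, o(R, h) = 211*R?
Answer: 19001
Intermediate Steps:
Q = -62 (Q = 8 - 1*70 = 8 - 70 = -62)
H(M, f) = -3 + 16*f
C = -2099 (C = -3 + 16*(-131) = -3 - 2096 = -2099)
C - o(-100, Q) = -2099 - 211*(-100) = -2099 - 1*(-21100) = -2099 + 21100 = 19001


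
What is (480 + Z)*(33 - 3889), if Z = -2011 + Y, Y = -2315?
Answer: 14830176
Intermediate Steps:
Z = -4326 (Z = -2011 - 2315 = -4326)
(480 + Z)*(33 - 3889) = (480 - 4326)*(33 - 3889) = -3846*(-3856) = 14830176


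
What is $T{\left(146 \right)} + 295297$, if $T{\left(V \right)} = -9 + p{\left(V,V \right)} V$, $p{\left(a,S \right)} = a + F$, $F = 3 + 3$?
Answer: $317480$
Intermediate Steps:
$F = 6$
$p{\left(a,S \right)} = 6 + a$ ($p{\left(a,S \right)} = a + 6 = 6 + a$)
$T{\left(V \right)} = -9 + V \left(6 + V\right)$ ($T{\left(V \right)} = -9 + \left(6 + V\right) V = -9 + V \left(6 + V\right)$)
$T{\left(146 \right)} + 295297 = \left(-9 + 146 \left(6 + 146\right)\right) + 295297 = \left(-9 + 146 \cdot 152\right) + 295297 = \left(-9 + 22192\right) + 295297 = 22183 + 295297 = 317480$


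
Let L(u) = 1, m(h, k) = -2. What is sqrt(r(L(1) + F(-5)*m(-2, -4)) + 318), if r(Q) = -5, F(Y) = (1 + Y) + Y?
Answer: sqrt(313) ≈ 17.692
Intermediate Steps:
F(Y) = 1 + 2*Y
sqrt(r(L(1) + F(-5)*m(-2, -4)) + 318) = sqrt(-5 + 318) = sqrt(313)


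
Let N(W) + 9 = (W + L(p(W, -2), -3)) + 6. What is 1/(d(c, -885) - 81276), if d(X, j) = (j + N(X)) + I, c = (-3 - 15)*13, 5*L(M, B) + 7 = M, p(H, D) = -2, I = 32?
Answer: -5/411839 ≈ -1.2141e-5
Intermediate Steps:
L(M, B) = -7/5 + M/5
c = -234 (c = -18*13 = -234)
N(W) = -24/5 + W (N(W) = -9 + ((W + (-7/5 + (1/5)*(-2))) + 6) = -9 + ((W + (-7/5 - 2/5)) + 6) = -9 + ((W - 9/5) + 6) = -9 + ((-9/5 + W) + 6) = -9 + (21/5 + W) = -24/5 + W)
d(X, j) = 136/5 + X + j (d(X, j) = (j + (-24/5 + X)) + 32 = (-24/5 + X + j) + 32 = 136/5 + X + j)
1/(d(c, -885) - 81276) = 1/((136/5 - 234 - 885) - 81276) = 1/(-5459/5 - 81276) = 1/(-411839/5) = -5/411839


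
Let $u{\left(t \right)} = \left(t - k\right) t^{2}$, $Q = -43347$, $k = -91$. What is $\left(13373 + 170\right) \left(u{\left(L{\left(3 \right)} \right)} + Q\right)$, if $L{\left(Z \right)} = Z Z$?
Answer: $-477350121$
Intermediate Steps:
$L{\left(Z \right)} = Z^{2}$
$u{\left(t \right)} = t^{2} \left(91 + t\right)$ ($u{\left(t \right)} = \left(t - -91\right) t^{2} = \left(t + 91\right) t^{2} = \left(91 + t\right) t^{2} = t^{2} \left(91 + t\right)$)
$\left(13373 + 170\right) \left(u{\left(L{\left(3 \right)} \right)} + Q\right) = \left(13373 + 170\right) \left(\left(3^{2}\right)^{2} \left(91 + 3^{2}\right) - 43347\right) = 13543 \left(9^{2} \left(91 + 9\right) - 43347\right) = 13543 \left(81 \cdot 100 - 43347\right) = 13543 \left(8100 - 43347\right) = 13543 \left(-35247\right) = -477350121$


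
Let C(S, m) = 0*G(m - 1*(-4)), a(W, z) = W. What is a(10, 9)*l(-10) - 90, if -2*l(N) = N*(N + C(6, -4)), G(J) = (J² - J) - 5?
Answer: -590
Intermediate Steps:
G(J) = -5 + J² - J
C(S, m) = 0 (C(S, m) = 0*(-5 + (m - 1*(-4))² - (m - 1*(-4))) = 0*(-5 + (m + 4)² - (m + 4)) = 0*(-5 + (4 + m)² - (4 + m)) = 0*(-5 + (4 + m)² + (-4 - m)) = 0*(-9 + (4 + m)² - m) = 0)
l(N) = -N²/2 (l(N) = -N*(N + 0)/2 = -N*N/2 = -N²/2)
a(10, 9)*l(-10) - 90 = 10*(-½*(-10)²) - 90 = 10*(-½*100) - 90 = 10*(-50) - 90 = -500 - 90 = -590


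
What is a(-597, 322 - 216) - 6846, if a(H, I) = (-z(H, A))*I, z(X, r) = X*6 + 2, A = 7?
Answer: 372634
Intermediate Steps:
z(X, r) = 2 + 6*X (z(X, r) = 6*X + 2 = 2 + 6*X)
a(H, I) = I*(-2 - 6*H) (a(H, I) = (-(2 + 6*H))*I = (-2 - 6*H)*I = I*(-2 - 6*H))
a(-597, 322 - 216) - 6846 = -2*(322 - 216)*(1 + 3*(-597)) - 6846 = -2*106*(1 - 1791) - 6846 = -2*106*(-1790) - 6846 = 379480 - 6846 = 372634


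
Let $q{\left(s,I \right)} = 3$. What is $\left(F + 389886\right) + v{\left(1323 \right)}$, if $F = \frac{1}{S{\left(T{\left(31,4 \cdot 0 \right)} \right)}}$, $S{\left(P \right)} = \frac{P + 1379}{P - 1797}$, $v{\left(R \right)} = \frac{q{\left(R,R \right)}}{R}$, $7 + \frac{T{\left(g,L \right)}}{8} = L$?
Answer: $\frac{515817328}{1323} \approx 3.8988 \cdot 10^{5}$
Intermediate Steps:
$T{\left(g,L \right)} = -56 + 8 L$
$v{\left(R \right)} = \frac{3}{R}$
$S{\left(P \right)} = \frac{1379 + P}{-1797 + P}$
$F = - \frac{1853}{1323}$ ($F = \frac{1}{\frac{1}{-1797 - \left(56 - 8 \cdot 4 \cdot 0\right)} \left(1379 - \left(56 - 8 \cdot 4 \cdot 0\right)\right)} = \frac{1}{\frac{1}{-1797 + \left(-56 + 8 \cdot 0\right)} \left(1379 + \left(-56 + 8 \cdot 0\right)\right)} = \frac{1}{\frac{1}{-1797 + \left(-56 + 0\right)} \left(1379 + \left(-56 + 0\right)\right)} = \frac{1}{\frac{1}{-1797 - 56} \left(1379 - 56\right)} = \frac{1}{\frac{1}{-1853} \cdot 1323} = \frac{1}{\left(- \frac{1}{1853}\right) 1323} = \frac{1}{- \frac{1323}{1853}} = - \frac{1853}{1323} \approx -1.4006$)
$\left(F + 389886\right) + v{\left(1323 \right)} = \left(- \frac{1853}{1323} + 389886\right) + \frac{3}{1323} = \frac{515817325}{1323} + 3 \cdot \frac{1}{1323} = \frac{515817325}{1323} + \frac{1}{441} = \frac{515817328}{1323}$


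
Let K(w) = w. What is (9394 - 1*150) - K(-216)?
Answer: 9460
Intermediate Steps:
(9394 - 1*150) - K(-216) = (9394 - 1*150) - 1*(-216) = (9394 - 150) + 216 = 9244 + 216 = 9460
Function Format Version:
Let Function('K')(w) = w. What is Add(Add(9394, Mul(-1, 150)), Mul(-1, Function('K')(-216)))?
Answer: 9460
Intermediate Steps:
Add(Add(9394, Mul(-1, 150)), Mul(-1, Function('K')(-216))) = Add(Add(9394, Mul(-1, 150)), Mul(-1, -216)) = Add(Add(9394, -150), 216) = Add(9244, 216) = 9460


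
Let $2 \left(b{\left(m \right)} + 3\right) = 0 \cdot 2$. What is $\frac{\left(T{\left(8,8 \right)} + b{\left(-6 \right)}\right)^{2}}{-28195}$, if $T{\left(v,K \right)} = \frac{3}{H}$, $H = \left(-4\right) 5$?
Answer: $- \frac{3969}{11278000} \approx -0.00035192$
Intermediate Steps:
$H = -20$
$b{\left(m \right)} = -3$ ($b{\left(m \right)} = -3 + \frac{0 \cdot 2}{2} = -3 + \frac{1}{2} \cdot 0 = -3 + 0 = -3$)
$T{\left(v,K \right)} = - \frac{3}{20}$ ($T{\left(v,K \right)} = \frac{3}{-20} = 3 \left(- \frac{1}{20}\right) = - \frac{3}{20}$)
$\frac{\left(T{\left(8,8 \right)} + b{\left(-6 \right)}\right)^{2}}{-28195} = \frac{\left(- \frac{3}{20} - 3\right)^{2}}{-28195} = \left(- \frac{63}{20}\right)^{2} \left(- \frac{1}{28195}\right) = \frac{3969}{400} \left(- \frac{1}{28195}\right) = - \frac{3969}{11278000}$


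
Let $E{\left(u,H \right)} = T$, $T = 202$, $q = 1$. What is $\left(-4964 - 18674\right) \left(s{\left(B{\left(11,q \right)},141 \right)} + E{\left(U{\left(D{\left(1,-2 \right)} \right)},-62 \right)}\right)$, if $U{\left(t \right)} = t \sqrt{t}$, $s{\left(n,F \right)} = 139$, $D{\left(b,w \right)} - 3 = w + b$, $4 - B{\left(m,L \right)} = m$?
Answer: $-8060558$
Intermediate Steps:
$B{\left(m,L \right)} = 4 - m$
$D{\left(b,w \right)} = 3 + b + w$ ($D{\left(b,w \right)} = 3 + \left(w + b\right) = 3 + \left(b + w\right) = 3 + b + w$)
$U{\left(t \right)} = t^{\frac{3}{2}}$
$E{\left(u,H \right)} = 202$
$\left(-4964 - 18674\right) \left(s{\left(B{\left(11,q \right)},141 \right)} + E{\left(U{\left(D{\left(1,-2 \right)} \right)},-62 \right)}\right) = \left(-4964 - 18674\right) \left(139 + 202\right) = \left(-23638\right) 341 = -8060558$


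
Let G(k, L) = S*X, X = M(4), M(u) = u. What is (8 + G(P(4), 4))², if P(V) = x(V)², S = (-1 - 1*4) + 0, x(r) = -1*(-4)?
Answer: 144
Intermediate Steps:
x(r) = 4
X = 4
S = -5 (S = (-1 - 4) + 0 = -5 + 0 = -5)
P(V) = 16 (P(V) = 4² = 16)
G(k, L) = -20 (G(k, L) = -5*4 = -20)
(8 + G(P(4), 4))² = (8 - 20)² = (-12)² = 144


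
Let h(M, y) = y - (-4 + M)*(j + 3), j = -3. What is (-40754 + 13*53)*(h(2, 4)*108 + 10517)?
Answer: -438671685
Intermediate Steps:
h(M, y) = y (h(M, y) = y - (-4 + M)*(-3 + 3) = y - (-4 + M)*0 = y - 1*0 = y + 0 = y)
(-40754 + 13*53)*(h(2, 4)*108 + 10517) = (-40754 + 13*53)*(4*108 + 10517) = (-40754 + 689)*(432 + 10517) = -40065*10949 = -438671685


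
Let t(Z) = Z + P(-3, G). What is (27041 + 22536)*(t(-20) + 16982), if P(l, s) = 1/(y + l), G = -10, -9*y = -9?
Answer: 1681800571/2 ≈ 8.4090e+8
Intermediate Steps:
y = 1 (y = -1/9*(-9) = 1)
P(l, s) = 1/(1 + l)
t(Z) = -1/2 + Z (t(Z) = Z + 1/(1 - 3) = Z + 1/(-2) = Z - 1/2 = -1/2 + Z)
(27041 + 22536)*(t(-20) + 16982) = (27041 + 22536)*((-1/2 - 20) + 16982) = 49577*(-41/2 + 16982) = 49577*(33923/2) = 1681800571/2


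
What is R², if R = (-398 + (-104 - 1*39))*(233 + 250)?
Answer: 68279257809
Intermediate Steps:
R = -261303 (R = (-398 + (-104 - 39))*483 = (-398 - 143)*483 = -541*483 = -261303)
R² = (-261303)² = 68279257809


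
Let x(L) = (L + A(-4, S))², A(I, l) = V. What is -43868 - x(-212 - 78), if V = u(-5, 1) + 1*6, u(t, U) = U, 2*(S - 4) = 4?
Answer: -123957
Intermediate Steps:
S = 6 (S = 4 + (½)*4 = 4 + 2 = 6)
V = 7 (V = 1 + 1*6 = 1 + 6 = 7)
A(I, l) = 7
x(L) = (7 + L)² (x(L) = (L + 7)² = (7 + L)²)
-43868 - x(-212 - 78) = -43868 - (7 + (-212 - 78))² = -43868 - (7 - 290)² = -43868 - 1*(-283)² = -43868 - 1*80089 = -43868 - 80089 = -123957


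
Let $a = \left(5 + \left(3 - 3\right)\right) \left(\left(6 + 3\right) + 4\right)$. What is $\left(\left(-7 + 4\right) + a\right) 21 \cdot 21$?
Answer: $27342$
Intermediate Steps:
$a = 65$ ($a = \left(5 + 0\right) \left(9 + 4\right) = 5 \cdot 13 = 65$)
$\left(\left(-7 + 4\right) + a\right) 21 \cdot 21 = \left(\left(-7 + 4\right) + 65\right) 21 \cdot 21 = \left(-3 + 65\right) 21 \cdot 21 = 62 \cdot 21 \cdot 21 = 1302 \cdot 21 = 27342$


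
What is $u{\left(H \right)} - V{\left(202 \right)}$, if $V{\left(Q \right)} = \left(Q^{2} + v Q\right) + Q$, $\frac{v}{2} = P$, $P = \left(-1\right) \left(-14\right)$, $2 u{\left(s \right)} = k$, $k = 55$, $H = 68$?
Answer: $- \frac{93269}{2} \approx -46635.0$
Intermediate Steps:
$u{\left(s \right)} = \frac{55}{2}$ ($u{\left(s \right)} = \frac{1}{2} \cdot 55 = \frac{55}{2}$)
$P = 14$
$v = 28$ ($v = 2 \cdot 14 = 28$)
$V{\left(Q \right)} = Q^{2} + 29 Q$ ($V{\left(Q \right)} = \left(Q^{2} + 28 Q\right) + Q = Q^{2} + 29 Q$)
$u{\left(H \right)} - V{\left(202 \right)} = \frac{55}{2} - 202 \left(29 + 202\right) = \frac{55}{2} - 202 \cdot 231 = \frac{55}{2} - 46662 = - \frac{93269}{2}$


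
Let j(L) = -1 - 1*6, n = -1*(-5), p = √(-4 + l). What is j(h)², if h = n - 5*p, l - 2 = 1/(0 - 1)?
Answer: 49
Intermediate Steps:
l = 1 (l = 2 + 1/(0 - 1) = 2 + 1/(-1) = 2 - 1 = 1)
p = I*√3 (p = √(-4 + 1) = √(-3) = I*√3 ≈ 1.732*I)
n = 5
h = 5 - 5*I*√3 ≈ 5.0 - 8.6602*I
j(L) = -7 (j(L) = -1 - 6 = -7)
j(h)² = (-7)² = 49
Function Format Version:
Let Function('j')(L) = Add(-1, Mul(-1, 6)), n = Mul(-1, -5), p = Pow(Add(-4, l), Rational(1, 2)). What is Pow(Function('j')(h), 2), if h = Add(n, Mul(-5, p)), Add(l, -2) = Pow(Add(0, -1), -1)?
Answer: 49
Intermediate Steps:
l = 1 (l = Add(2, Pow(Add(0, -1), -1)) = Add(2, Pow(-1, -1)) = Add(2, -1) = 1)
p = Mul(I, Pow(3, Rational(1, 2))) (p = Pow(Add(-4, 1), Rational(1, 2)) = Pow(-3, Rational(1, 2)) = Mul(I, Pow(3, Rational(1, 2))) ≈ Mul(1.7320, I))
n = 5
h = Add(5, Mul(-5, I, Pow(3, Rational(1, 2)))) (h = Add(5, Mul(-5, Mul(I, Pow(3, Rational(1, 2))))) = Add(5, Mul(-5, I, Pow(3, Rational(1, 2)))) ≈ Add(5.0000, Mul(-8.6602, I)))
Function('j')(L) = -7 (Function('j')(L) = Add(-1, -6) = -7)
Pow(Function('j')(h), 2) = Pow(-7, 2) = 49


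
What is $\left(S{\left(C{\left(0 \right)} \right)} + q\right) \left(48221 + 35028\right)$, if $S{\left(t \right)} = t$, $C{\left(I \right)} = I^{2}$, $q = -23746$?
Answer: $-1976830754$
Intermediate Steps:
$\left(S{\left(C{\left(0 \right)} \right)} + q\right) \left(48221 + 35028\right) = \left(0^{2} - 23746\right) \left(48221 + 35028\right) = \left(0 - 23746\right) 83249 = \left(-23746\right) 83249 = -1976830754$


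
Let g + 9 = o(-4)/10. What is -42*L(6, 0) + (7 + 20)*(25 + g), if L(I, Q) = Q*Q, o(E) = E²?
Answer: 2376/5 ≈ 475.20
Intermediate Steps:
L(I, Q) = Q²
g = -37/5 (g = -9 + (-4)²/10 = -9 + 16*(⅒) = -9 + 8/5 = -37/5 ≈ -7.4000)
-42*L(6, 0) + (7 + 20)*(25 + g) = -42*0² + (7 + 20)*(25 - 37/5) = -42*0 + 27*(88/5) = 0 + 2376/5 = 2376/5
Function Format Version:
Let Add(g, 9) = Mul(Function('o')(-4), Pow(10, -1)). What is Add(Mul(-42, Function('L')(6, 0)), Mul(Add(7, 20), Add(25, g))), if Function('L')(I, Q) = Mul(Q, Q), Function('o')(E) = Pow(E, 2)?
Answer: Rational(2376, 5) ≈ 475.20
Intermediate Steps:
Function('L')(I, Q) = Pow(Q, 2)
g = Rational(-37, 5) (g = Add(-9, Mul(Pow(-4, 2), Pow(10, -1))) = Add(-9, Mul(16, Rational(1, 10))) = Add(-9, Rational(8, 5)) = Rational(-37, 5) ≈ -7.4000)
Add(Mul(-42, Function('L')(6, 0)), Mul(Add(7, 20), Add(25, g))) = Add(Mul(-42, Pow(0, 2)), Mul(Add(7, 20), Add(25, Rational(-37, 5)))) = Add(Mul(-42, 0), Mul(27, Rational(88, 5))) = Add(0, Rational(2376, 5)) = Rational(2376, 5)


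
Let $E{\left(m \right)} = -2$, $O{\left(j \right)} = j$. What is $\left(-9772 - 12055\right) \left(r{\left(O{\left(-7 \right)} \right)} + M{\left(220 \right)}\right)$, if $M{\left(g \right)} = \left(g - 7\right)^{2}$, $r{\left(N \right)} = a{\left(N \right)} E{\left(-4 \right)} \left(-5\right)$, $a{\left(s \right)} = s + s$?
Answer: $-987213383$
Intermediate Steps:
$a{\left(s \right)} = 2 s$
$r{\left(N \right)} = 20 N$ ($r{\left(N \right)} = 2 N \left(-2\right) \left(-5\right) = - 4 N \left(-5\right) = 20 N$)
$M{\left(g \right)} = \left(-7 + g\right)^{2}$
$\left(-9772 - 12055\right) \left(r{\left(O{\left(-7 \right)} \right)} + M{\left(220 \right)}\right) = \left(-9772 - 12055\right) \left(20 \left(-7\right) + \left(-7 + 220\right)^{2}\right) = - 21827 \left(-140 + 213^{2}\right) = - 21827 \left(-140 + 45369\right) = \left(-21827\right) 45229 = -987213383$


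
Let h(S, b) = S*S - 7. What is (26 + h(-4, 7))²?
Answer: 1225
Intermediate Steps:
h(S, b) = -7 + S² (h(S, b) = S² - 7 = -7 + S²)
(26 + h(-4, 7))² = (26 + (-7 + (-4)²))² = (26 + (-7 + 16))² = (26 + 9)² = 35² = 1225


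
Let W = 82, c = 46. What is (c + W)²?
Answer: 16384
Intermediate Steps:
(c + W)² = (46 + 82)² = 128² = 16384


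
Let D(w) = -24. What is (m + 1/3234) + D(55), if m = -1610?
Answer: -5284355/3234 ≈ -1634.0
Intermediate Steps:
(m + 1/3234) + D(55) = (-1610 + 1/3234) - 24 = -5206739/3234 - 24 = -5284355/3234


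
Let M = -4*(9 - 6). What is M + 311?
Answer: 299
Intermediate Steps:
M = -12 (M = -4*3 = -12)
M + 311 = -12 + 311 = 299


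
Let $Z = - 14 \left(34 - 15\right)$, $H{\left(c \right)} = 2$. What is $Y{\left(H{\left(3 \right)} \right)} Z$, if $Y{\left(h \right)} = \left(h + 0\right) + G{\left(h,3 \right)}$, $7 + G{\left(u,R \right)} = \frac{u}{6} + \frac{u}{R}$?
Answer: $1064$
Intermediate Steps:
$Z = -266$ ($Z = \left(-14\right) 19 = -266$)
$G{\left(u,R \right)} = -7 + \frac{u}{6} + \frac{u}{R}$ ($G{\left(u,R \right)} = -7 + \left(\frac{u}{6} + \frac{u}{R}\right) = -7 + \frac{u}{6} + \frac{u}{R}$)
$Y{\left(h \right)} = -7 + \frac{3 h}{2}$ ($Y{\left(h \right)} = \left(h + 0\right) + \left(-7 + \frac{h}{6} + \frac{h}{3}\right) = h + \left(-7 + \frac{h}{6} + h \frac{1}{3}\right) = h + \left(-7 + \frac{h}{6} + \frac{h}{3}\right) = h + \left(-7 + \frac{h}{2}\right) = -7 + \frac{3 h}{2}$)
$Y{\left(H{\left(3 \right)} \right)} Z = \left(-7 + \frac{3}{2} \cdot 2\right) \left(-266\right) = \left(-7 + 3\right) \left(-266\right) = \left(-4\right) \left(-266\right) = 1064$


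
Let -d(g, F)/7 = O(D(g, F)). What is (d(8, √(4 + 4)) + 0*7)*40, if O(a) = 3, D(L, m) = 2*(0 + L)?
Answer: -840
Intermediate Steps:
D(L, m) = 2*L
d(g, F) = -21 (d(g, F) = -7*3 = -21)
(d(8, √(4 + 4)) + 0*7)*40 = (-21 + 0*7)*40 = (-21 + 0)*40 = -21*40 = -840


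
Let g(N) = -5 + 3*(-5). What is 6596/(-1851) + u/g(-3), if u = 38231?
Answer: -70897501/37020 ≈ -1915.1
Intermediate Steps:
g(N) = -20 (g(N) = -5 - 15 = -20)
6596/(-1851) + u/g(-3) = 6596/(-1851) + 38231/(-20) = 6596*(-1/1851) + 38231*(-1/20) = -6596/1851 - 38231/20 = -70897501/37020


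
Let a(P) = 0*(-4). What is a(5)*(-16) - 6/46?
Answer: -3/23 ≈ -0.13043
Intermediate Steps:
a(P) = 0
a(5)*(-16) - 6/46 = 0*(-16) - 6/46 = 0 - 6*1/46 = 0 - 3/23 = -3/23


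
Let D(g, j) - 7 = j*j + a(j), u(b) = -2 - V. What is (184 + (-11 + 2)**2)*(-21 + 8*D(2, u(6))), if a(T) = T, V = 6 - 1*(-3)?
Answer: 242475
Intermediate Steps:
V = 9 (V = 6 + 3 = 9)
u(b) = -11 (u(b) = -2 - 1*9 = -2 - 9 = -11)
D(g, j) = 7 + j + j**2 (D(g, j) = 7 + (j*j + j) = 7 + (j**2 + j) = 7 + (j + j**2) = 7 + j + j**2)
(184 + (-11 + 2)**2)*(-21 + 8*D(2, u(6))) = (184 + (-11 + 2)**2)*(-21 + 8*(7 - 11 + (-11)**2)) = (184 + (-9)**2)*(-21 + 8*(7 - 11 + 121)) = (184 + 81)*(-21 + 8*117) = 265*(-21 + 936) = 265*915 = 242475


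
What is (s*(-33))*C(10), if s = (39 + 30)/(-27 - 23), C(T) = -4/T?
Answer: -2277/125 ≈ -18.216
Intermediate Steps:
s = -69/50 (s = 69/(-50) = 69*(-1/50) = -69/50 ≈ -1.3800)
(s*(-33))*C(10) = (-69/50*(-33))*(-4/10) = 2277*(-4*1/10)/50 = (2277/50)*(-2/5) = -2277/125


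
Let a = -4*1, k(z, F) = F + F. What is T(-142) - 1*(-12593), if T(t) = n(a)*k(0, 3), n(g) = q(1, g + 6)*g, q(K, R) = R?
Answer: 12545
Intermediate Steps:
k(z, F) = 2*F
a = -4
n(g) = g*(6 + g) (n(g) = (g + 6)*g = (6 + g)*g = g*(6 + g))
T(t) = -48 (T(t) = (-4*(6 - 4))*(2*3) = -4*2*6 = -8*6 = -48)
T(-142) - 1*(-12593) = -48 - 1*(-12593) = -48 + 12593 = 12545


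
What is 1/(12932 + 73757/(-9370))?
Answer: 9370/121099083 ≈ 7.7375e-5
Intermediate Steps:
1/(12932 + 73757/(-9370)) = 1/(12932 + 73757*(-1/9370)) = 1/(12932 - 73757/9370) = 1/(121099083/9370) = 9370/121099083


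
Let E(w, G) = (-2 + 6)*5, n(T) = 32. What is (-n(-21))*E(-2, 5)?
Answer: -640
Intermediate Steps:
E(w, G) = 20 (E(w, G) = 4*5 = 20)
(-n(-21))*E(-2, 5) = -1*32*20 = -32*20 = -640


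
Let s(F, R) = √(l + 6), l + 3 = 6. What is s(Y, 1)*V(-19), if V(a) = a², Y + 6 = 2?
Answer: 1083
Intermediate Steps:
Y = -4 (Y = -6 + 2 = -4)
l = 3 (l = -3 + 6 = 3)
s(F, R) = 3 (s(F, R) = √(3 + 6) = √9 = 3)
s(Y, 1)*V(-19) = 3*(-19)² = 3*361 = 1083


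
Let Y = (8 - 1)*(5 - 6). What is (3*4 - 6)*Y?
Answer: -42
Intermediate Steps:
Y = -7 (Y = 7*(-1) = -7)
(3*4 - 6)*Y = (3*4 - 6)*(-7) = (12 - 6)*(-7) = 6*(-7) = -42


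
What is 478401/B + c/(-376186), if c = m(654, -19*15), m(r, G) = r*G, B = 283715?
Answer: 116424698718/53364805495 ≈ 2.1817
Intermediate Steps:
m(r, G) = G*r
c = -186390 (c = -19*15*654 = -285*654 = -186390)
478401/B + c/(-376186) = 478401/283715 - 186390/(-376186) = 478401*(1/283715) - 186390*(-1/376186) = 478401/283715 + 93195/188093 = 116424698718/53364805495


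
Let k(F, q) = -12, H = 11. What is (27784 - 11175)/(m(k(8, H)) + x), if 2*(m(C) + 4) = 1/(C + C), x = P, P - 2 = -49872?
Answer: -797232/2393953 ≈ -0.33302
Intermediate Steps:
P = -49870 (P = 2 - 49872 = -49870)
x = -49870
m(C) = -4 + 1/(4*C) (m(C) = -4 + 1/(2*(C + C)) = -4 + 1/(2*((2*C))) = -4 + (1/(2*C))/2 = -4 + 1/(4*C))
(27784 - 11175)/(m(k(8, H)) + x) = (27784 - 11175)/((-4 + (¼)/(-12)) - 49870) = 16609/((-4 + (¼)*(-1/12)) - 49870) = 16609/((-4 - 1/48) - 49870) = 16609/(-193/48 - 49870) = 16609/(-2393953/48) = 16609*(-48/2393953) = -797232/2393953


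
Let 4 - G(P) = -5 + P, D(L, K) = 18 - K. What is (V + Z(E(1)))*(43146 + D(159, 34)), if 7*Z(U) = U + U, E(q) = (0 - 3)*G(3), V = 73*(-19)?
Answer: -420301850/7 ≈ -6.0043e+7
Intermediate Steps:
V = -1387
G(P) = 9 - P (G(P) = 4 - (-5 + P) = 4 + (5 - P) = 9 - P)
E(q) = -18 (E(q) = (0 - 3)*(9 - 1*3) = -3*(9 - 3) = -3*6 = -18)
Z(U) = 2*U/7 (Z(U) = (U + U)/7 = (2*U)/7 = 2*U/7)
(V + Z(E(1)))*(43146 + D(159, 34)) = (-1387 + (2/7)*(-18))*(43146 + (18 - 1*34)) = (-1387 - 36/7)*(43146 + (18 - 34)) = -9745*(43146 - 16)/7 = -9745/7*43130 = -420301850/7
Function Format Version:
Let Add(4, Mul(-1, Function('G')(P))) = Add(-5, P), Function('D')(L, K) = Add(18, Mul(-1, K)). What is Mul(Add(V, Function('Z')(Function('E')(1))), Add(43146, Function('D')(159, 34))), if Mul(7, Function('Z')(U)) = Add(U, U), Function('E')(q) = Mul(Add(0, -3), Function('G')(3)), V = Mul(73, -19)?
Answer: Rational(-420301850, 7) ≈ -6.0043e+7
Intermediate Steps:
V = -1387
Function('G')(P) = Add(9, Mul(-1, P)) (Function('G')(P) = Add(4, Mul(-1, Add(-5, P))) = Add(4, Add(5, Mul(-1, P))) = Add(9, Mul(-1, P)))
Function('E')(q) = -18 (Function('E')(q) = Mul(Add(0, -3), Add(9, Mul(-1, 3))) = Mul(-3, Add(9, -3)) = Mul(-3, 6) = -18)
Function('Z')(U) = Mul(Rational(2, 7), U) (Function('Z')(U) = Mul(Rational(1, 7), Add(U, U)) = Mul(Rational(1, 7), Mul(2, U)) = Mul(Rational(2, 7), U))
Mul(Add(V, Function('Z')(Function('E')(1))), Add(43146, Function('D')(159, 34))) = Mul(Add(-1387, Mul(Rational(2, 7), -18)), Add(43146, Add(18, Mul(-1, 34)))) = Mul(Add(-1387, Rational(-36, 7)), Add(43146, Add(18, -34))) = Mul(Rational(-9745, 7), Add(43146, -16)) = Mul(Rational(-9745, 7), 43130) = Rational(-420301850, 7)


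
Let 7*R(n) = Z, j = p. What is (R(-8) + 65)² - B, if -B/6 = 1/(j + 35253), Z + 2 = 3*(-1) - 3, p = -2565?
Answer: 1088559481/266952 ≈ 4077.7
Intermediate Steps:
j = -2565
Z = -8 (Z = -2 + (3*(-1) - 3) = -2 + (-3 - 3) = -2 - 6 = -8)
R(n) = -8/7 (R(n) = (⅐)*(-8) = -8/7)
B = -1/5448 (B = -6/(-2565 + 35253) = -6/32688 = -6*1/32688 = -1/5448 ≈ -0.00018355)
(R(-8) + 65)² - B = (-8/7 + 65)² - 1*(-1/5448) = (447/7)² + 1/5448 = 199809/49 + 1/5448 = 1088559481/266952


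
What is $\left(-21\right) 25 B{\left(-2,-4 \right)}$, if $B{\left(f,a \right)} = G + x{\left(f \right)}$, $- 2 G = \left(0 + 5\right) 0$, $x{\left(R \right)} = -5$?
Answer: $2625$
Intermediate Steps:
$G = 0$ ($G = - \frac{\left(0 + 5\right) 0}{2} = - \frac{5 \cdot 0}{2} = \left(- \frac{1}{2}\right) 0 = 0$)
$B{\left(f,a \right)} = -5$ ($B{\left(f,a \right)} = 0 - 5 = -5$)
$\left(-21\right) 25 B{\left(-2,-4 \right)} = \left(-21\right) 25 \left(-5\right) = \left(-525\right) \left(-5\right) = 2625$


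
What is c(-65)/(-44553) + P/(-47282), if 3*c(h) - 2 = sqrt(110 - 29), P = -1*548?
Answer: 36362515/3159832419 ≈ 0.011508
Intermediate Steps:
P = -548
c(h) = 11/3 (c(h) = 2/3 + sqrt(110 - 29)/3 = 2/3 + sqrt(81)/3 = 2/3 + (1/3)*9 = 2/3 + 3 = 11/3)
c(-65)/(-44553) + P/(-47282) = (11/3)/(-44553) - 548/(-47282) = (11/3)*(-1/44553) - 548*(-1/47282) = -11/133659 + 274/23641 = 36362515/3159832419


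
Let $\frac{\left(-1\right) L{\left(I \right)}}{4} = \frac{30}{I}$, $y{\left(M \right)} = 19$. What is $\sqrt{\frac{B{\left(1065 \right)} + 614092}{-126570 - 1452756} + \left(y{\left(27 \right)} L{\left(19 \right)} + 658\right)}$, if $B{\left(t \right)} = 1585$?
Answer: $\frac{\sqrt{1340945235786786}}{1579326} \approx 23.186$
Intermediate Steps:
$L{\left(I \right)} = - \frac{120}{I}$ ($L{\left(I \right)} = - 4 \frac{30}{I} = - \frac{120}{I}$)
$\sqrt{\frac{B{\left(1065 \right)} + 614092}{-126570 - 1452756} + \left(y{\left(27 \right)} L{\left(19 \right)} + 658\right)} = \sqrt{\frac{1585 + 614092}{-126570 - 1452756} + \left(19 \left(- \frac{120}{19}\right) + 658\right)} = \sqrt{\frac{615677}{-1579326} + \left(19 \left(\left(-120\right) \frac{1}{19}\right) + 658\right)} = \sqrt{615677 \left(- \frac{1}{1579326}\right) + \left(19 \left(- \frac{120}{19}\right) + 658\right)} = \sqrt{- \frac{615677}{1579326} + \left(-120 + 658\right)} = \sqrt{- \frac{615677}{1579326} + 538} = \sqrt{\frac{849061711}{1579326}} = \frac{\sqrt{1340945235786786}}{1579326}$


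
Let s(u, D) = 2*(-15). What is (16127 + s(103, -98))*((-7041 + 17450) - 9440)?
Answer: 15597993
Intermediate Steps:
s(u, D) = -30
(16127 + s(103, -98))*((-7041 + 17450) - 9440) = (16127 - 30)*((-7041 + 17450) - 9440) = 16097*(10409 - 9440) = 16097*969 = 15597993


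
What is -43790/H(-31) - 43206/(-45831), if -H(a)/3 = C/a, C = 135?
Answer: -4146508384/1237437 ≈ -3350.9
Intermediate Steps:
H(a) = -405/a
-43790/H(-31) - 43206/(-45831) = -43790/((-405/(-31))) - 43206/(-45831) = -43790/((-405*(-1/31))) - 43206*(-1/45831) = -43790/405/31 + 14402/15277 = -43790*31/405 + 14402/15277 = -271498/81 + 14402/15277 = -4146508384/1237437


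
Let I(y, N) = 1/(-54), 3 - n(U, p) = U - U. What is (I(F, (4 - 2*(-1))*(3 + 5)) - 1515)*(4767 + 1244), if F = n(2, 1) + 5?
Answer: -491765921/54 ≈ -9.1068e+6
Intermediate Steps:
n(U, p) = 3 (n(U, p) = 3 - (U - U) = 3 - 1*0 = 3 + 0 = 3)
F = 8 (F = 3 + 5 = 8)
I(y, N) = -1/54
(I(F, (4 - 2*(-1))*(3 + 5)) - 1515)*(4767 + 1244) = (-1/54 - 1515)*(4767 + 1244) = -81811/54*6011 = -491765921/54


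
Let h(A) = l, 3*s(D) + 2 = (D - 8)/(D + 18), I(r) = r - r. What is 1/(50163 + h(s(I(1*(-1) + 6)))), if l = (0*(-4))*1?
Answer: 1/50163 ≈ 1.9935e-5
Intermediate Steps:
I(r) = 0
s(D) = -⅔ + (-8 + D)/(3*(18 + D)) (s(D) = -⅔ + ((D - 8)/(D + 18))/3 = -⅔ + ((-8 + D)/(18 + D))/3 = -⅔ + (-8 + D)/(3*(18 + D)))
l = 0 (l = 0*1 = 0)
h(A) = 0
1/(50163 + h(s(I(1*(-1) + 6)))) = 1/(50163 + 0) = 1/50163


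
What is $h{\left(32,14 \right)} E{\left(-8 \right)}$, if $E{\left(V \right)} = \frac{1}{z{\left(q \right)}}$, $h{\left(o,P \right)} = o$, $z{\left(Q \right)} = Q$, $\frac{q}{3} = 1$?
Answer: $\frac{32}{3} \approx 10.667$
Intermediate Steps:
$q = 3$ ($q = 3 \cdot 1 = 3$)
$E{\left(V \right)} = \frac{1}{3}$
$h{\left(32,14 \right)} E{\left(-8 \right)} = 32 \cdot \frac{1}{3} = \frac{32}{3}$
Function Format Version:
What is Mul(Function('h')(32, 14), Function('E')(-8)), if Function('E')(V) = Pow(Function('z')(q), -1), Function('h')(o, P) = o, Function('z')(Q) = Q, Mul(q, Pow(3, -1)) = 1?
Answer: Rational(32, 3) ≈ 10.667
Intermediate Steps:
q = 3 (q = Mul(3, 1) = 3)
Function('E')(V) = Rational(1, 3) (Function('E')(V) = Pow(3, -1) = Rational(1, 3))
Mul(Function('h')(32, 14), Function('E')(-8)) = Mul(32, Rational(1, 3)) = Rational(32, 3)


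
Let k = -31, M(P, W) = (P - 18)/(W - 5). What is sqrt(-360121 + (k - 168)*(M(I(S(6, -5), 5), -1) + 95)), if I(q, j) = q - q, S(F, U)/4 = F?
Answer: I*sqrt(379623) ≈ 616.14*I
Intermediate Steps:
S(F, U) = 4*F
I(q, j) = 0
M(P, W) = (-18 + P)/(-5 + W)
sqrt(-360121 + (k - 168)*(M(I(S(6, -5), 5), -1) + 95)) = sqrt(-360121 + (-31 - 168)*((-18 + 0)/(-5 - 1) + 95)) = sqrt(-360121 - 199*(-18/(-6) + 95)) = sqrt(-360121 - 199*(-1/6*(-18) + 95)) = sqrt(-360121 - 199*(3 + 95)) = sqrt(-360121 - 199*98) = sqrt(-360121 - 19502) = sqrt(-379623) = I*sqrt(379623)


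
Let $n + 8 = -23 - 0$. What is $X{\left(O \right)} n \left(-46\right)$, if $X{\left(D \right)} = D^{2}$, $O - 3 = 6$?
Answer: $115506$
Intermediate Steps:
$O = 9$ ($O = 3 + 6 = 9$)
$n = -31$ ($n = -8 - 23 = -31$)
$X{\left(O \right)} n \left(-46\right) = 9^{2} \left(-31\right) \left(-46\right) = 81 \left(-31\right) \left(-46\right) = \left(-2511\right) \left(-46\right) = 115506$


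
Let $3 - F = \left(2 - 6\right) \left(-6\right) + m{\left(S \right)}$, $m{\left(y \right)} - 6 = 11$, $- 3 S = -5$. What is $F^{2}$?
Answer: $1444$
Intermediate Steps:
$S = \frac{5}{3}$ ($S = \left(- \frac{1}{3}\right) \left(-5\right) = \frac{5}{3} \approx 1.6667$)
$m{\left(y \right)} = 17$ ($m{\left(y \right)} = 6 + 11 = 17$)
$F = -38$ ($F = 3 - \left(\left(2 - 6\right) \left(-6\right) + 17\right) = 3 - \left(\left(-4\right) \left(-6\right) + 17\right) = 3 - \left(24 + 17\right) = 3 - 41 = -38$)
$F^{2} = \left(-38\right)^{2} = 1444$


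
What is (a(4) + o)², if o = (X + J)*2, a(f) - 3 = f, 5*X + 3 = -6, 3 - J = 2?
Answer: 729/25 ≈ 29.160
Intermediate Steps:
J = 1 (J = 3 - 1*2 = 3 - 2 = 1)
X = -9/5 (X = -⅗ + (⅕)*(-6) = -⅗ - 6/5 = -9/5 ≈ -1.8000)
a(f) = 3 + f
o = -8/5 (o = (-9/5 + 1)*2 = -⅘*2 = -8/5 ≈ -1.6000)
(a(4) + o)² = ((3 + 4) - 8/5)² = (7 - 8/5)² = (27/5)² = 729/25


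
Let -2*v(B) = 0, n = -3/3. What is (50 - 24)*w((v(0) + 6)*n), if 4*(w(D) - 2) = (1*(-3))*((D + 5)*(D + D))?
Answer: -182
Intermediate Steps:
n = -1 (n = -3*1/3 = -1)
v(B) = 0 (v(B) = -1/2*0 = 0)
w(D) = 2 - 3*D*(5 + D)/2 (w(D) = 2 + ((1*(-3))*((D + 5)*(D + D)))/4 = 2 + (-3*(5 + D)*2*D)/4 = 2 + (-6*D*(5 + D))/4 = 2 - 3*D*(5 + D)/2)
(50 - 24)*w((v(0) + 6)*n) = (50 - 24)*(2 - 15*(0 + 6)*(-1)/2 - 3*(0 + 6)**2/2) = 26*(2 - 45*(-1) - 3*(6*(-1))**2/2) = 26*(2 - 15/2*(-6) - 3/2*(-6)**2) = 26*(2 + 45 - 3/2*36) = 26*(2 + 45 - 54) = 26*(-7) = -182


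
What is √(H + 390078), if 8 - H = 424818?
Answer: 2*I*√8683 ≈ 186.37*I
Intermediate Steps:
H = -424810 (H = 8 - 1*424818 = 8 - 424818 = -424810)
√(H + 390078) = √(-424810 + 390078) = √(-34732) = 2*I*√8683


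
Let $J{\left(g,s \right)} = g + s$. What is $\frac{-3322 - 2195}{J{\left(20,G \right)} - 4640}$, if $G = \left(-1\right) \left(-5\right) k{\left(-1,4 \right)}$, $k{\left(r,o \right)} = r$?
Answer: $\frac{5517}{4625} \approx 1.1929$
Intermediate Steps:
$G = -5$ ($G = \left(-1\right) \left(-5\right) \left(-1\right) = 5 \left(-1\right) = -5$)
$\frac{-3322 - 2195}{J{\left(20,G \right)} - 4640} = \frac{-3322 - 2195}{\left(20 - 5\right) - 4640} = - \frac{5517}{15 - 4640} = - \frac{5517}{-4625} = \left(-5517\right) \left(- \frac{1}{4625}\right) = \frac{5517}{4625}$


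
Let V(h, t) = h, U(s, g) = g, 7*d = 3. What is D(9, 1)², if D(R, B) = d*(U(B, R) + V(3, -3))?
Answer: 1296/49 ≈ 26.449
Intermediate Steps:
d = 3/7 (d = (⅐)*3 = 3/7 ≈ 0.42857)
D(R, B) = 9/7 + 3*R/7 (D(R, B) = 3*(R + 3)/7 = 3*(3 + R)/7 = 9/7 + 3*R/7)
D(9, 1)² = (9/7 + (3/7)*9)² = (9/7 + 27/7)² = (36/7)² = 1296/49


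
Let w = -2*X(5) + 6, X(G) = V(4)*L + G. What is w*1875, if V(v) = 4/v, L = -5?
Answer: 11250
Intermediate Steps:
X(G) = -5 + G (X(G) = (4/4)*(-5) + G = (4*(¼))*(-5) + G = 1*(-5) + G = -5 + G)
w = 6 (w = -2*(-5 + 5) + 6 = -2*0 + 6 = 0 + 6 = 6)
w*1875 = 6*1875 = 11250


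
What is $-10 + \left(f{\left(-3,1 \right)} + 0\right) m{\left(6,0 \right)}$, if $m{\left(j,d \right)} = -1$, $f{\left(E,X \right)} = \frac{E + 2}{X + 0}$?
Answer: $-9$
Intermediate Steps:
$f{\left(E,X \right)} = \frac{2 + E}{X}$
$-10 + \left(f{\left(-3,1 \right)} + 0\right) m{\left(6,0 \right)} = -10 + \left(\frac{2 - 3}{1} + 0\right) \left(-1\right) = -10 + \left(1 \left(-1\right) + 0\right) \left(-1\right) = -10 + \left(-1 + 0\right) \left(-1\right) = -10 - -1 = -10 + 1 = -9$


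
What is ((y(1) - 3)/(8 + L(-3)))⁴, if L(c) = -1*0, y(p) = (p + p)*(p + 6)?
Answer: 14641/4096 ≈ 3.5745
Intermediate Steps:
y(p) = 2*p*(6 + p) (y(p) = (2*p)*(6 + p) = 2*p*(6 + p))
L(c) = 0
((y(1) - 3)/(8 + L(-3)))⁴ = ((2*1*(6 + 1) - 3)/(8 + 0))⁴ = ((2*1*7 - 3)/8)⁴ = ((14 - 3)*(⅛))⁴ = (11*(⅛))⁴ = (11/8)⁴ = 14641/4096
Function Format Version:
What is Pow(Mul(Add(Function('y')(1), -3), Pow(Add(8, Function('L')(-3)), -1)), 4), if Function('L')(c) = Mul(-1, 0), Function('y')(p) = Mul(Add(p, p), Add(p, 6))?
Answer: Rational(14641, 4096) ≈ 3.5745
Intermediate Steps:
Function('y')(p) = Mul(2, p, Add(6, p)) (Function('y')(p) = Mul(Mul(2, p), Add(6, p)) = Mul(2, p, Add(6, p)))
Function('L')(c) = 0
Pow(Mul(Add(Function('y')(1), -3), Pow(Add(8, Function('L')(-3)), -1)), 4) = Pow(Mul(Add(Mul(2, 1, Add(6, 1)), -3), Pow(Add(8, 0), -1)), 4) = Pow(Mul(Add(Mul(2, 1, 7), -3), Pow(8, -1)), 4) = Pow(Mul(Add(14, -3), Rational(1, 8)), 4) = Pow(Mul(11, Rational(1, 8)), 4) = Pow(Rational(11, 8), 4) = Rational(14641, 4096)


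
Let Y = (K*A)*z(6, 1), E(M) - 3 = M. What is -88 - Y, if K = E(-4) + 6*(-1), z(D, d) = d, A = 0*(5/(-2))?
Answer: -88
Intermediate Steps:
E(M) = 3 + M
A = 0 (A = 0*(5*(-½)) = 0*(-5/2) = 0)
K = -7 (K = (3 - 4) + 6*(-1) = -1 - 6 = -7)
Y = 0 (Y = -7*0*1 = 0*1 = 0)
-88 - Y = -88 - 1*0 = -88 + 0 = -88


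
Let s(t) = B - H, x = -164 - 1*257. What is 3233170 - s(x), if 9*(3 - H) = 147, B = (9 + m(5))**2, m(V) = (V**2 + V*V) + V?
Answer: 9687182/3 ≈ 3.2291e+6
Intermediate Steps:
x = -421 (x = -164 - 257 = -421)
m(V) = V + 2*V**2 (m(V) = (V**2 + V**2) + V = 2*V**2 + V = V + 2*V**2)
B = 4096 (B = (9 + 5*(1 + 2*5))**2 = (9 + 5*(1 + 10))**2 = (9 + 5*11)**2 = (9 + 55)**2 = 64**2 = 4096)
H = -40/3 (H = 3 - 1/9*147 = 3 - 49/3 = -40/3 ≈ -13.333)
s(t) = 12328/3 (s(t) = 4096 - 1*(-40/3) = 4096 + 40/3 = 12328/3)
3233170 - s(x) = 3233170 - 1*12328/3 = 3233170 - 12328/3 = 9687182/3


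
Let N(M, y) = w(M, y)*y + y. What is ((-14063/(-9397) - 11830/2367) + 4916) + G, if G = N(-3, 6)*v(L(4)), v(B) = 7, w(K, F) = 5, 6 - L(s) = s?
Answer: 114872389043/22242699 ≈ 5164.5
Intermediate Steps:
L(s) = 6 - s
N(M, y) = 6*y (N(M, y) = 5*y + y = 6*y)
G = 252 (G = (6*6)*7 = 36*7 = 252)
((-14063/(-9397) - 11830/2367) + 4916) + G = ((-14063/(-9397) - 11830/2367) + 4916) + 252 = ((-14063*(-1/9397) - 11830*1/2367) + 4916) + 252 = ((14063/9397 - 11830/2367) + 4916) + 252 = (-77879389/22242699 + 4916) + 252 = 109267228895/22242699 + 252 = 114872389043/22242699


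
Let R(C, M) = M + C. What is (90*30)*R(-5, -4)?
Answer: -24300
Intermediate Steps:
R(C, M) = C + M
(90*30)*R(-5, -4) = (90*30)*(-5 - 4) = 2700*(-9) = -24300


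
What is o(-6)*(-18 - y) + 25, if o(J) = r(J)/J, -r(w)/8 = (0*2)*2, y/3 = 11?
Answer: 25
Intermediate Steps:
y = 33 (y = 3*11 = 33)
r(w) = 0 (r(w) = -8*0*2*2 = -0*2 = -8*0 = 0)
o(J) = 0 (o(J) = 0/J = 0)
o(-6)*(-18 - y) + 25 = 0*(-18 - 1*33) + 25 = 0*(-18 - 33) + 25 = 0*(-51) + 25 = 0 + 25 = 25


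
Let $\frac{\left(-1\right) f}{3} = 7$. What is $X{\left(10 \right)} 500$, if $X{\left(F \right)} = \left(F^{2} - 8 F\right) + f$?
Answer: $-500$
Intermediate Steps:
$f = -21$ ($f = \left(-3\right) 7 = -21$)
$X{\left(F \right)} = -21 + F^{2} - 8 F$ ($X{\left(F \right)} = \left(F^{2} - 8 F\right) - 21 = -21 + F^{2} - 8 F$)
$X{\left(10 \right)} 500 = \left(-21 + 10^{2} - 80\right) 500 = \left(-21 + 100 - 80\right) 500 = \left(-1\right) 500 = -500$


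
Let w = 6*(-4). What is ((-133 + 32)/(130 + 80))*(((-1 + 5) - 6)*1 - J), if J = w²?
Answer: 29189/105 ≈ 277.99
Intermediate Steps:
w = -24
J = 576 (J = (-24)² = 576)
((-133 + 32)/(130 + 80))*(((-1 + 5) - 6)*1 - J) = ((-133 + 32)/(130 + 80))*(((-1 + 5) - 6)*1 - 1*576) = (-101/210)*((4 - 6)*1 - 576) = (-101*1/210)*(-2*1 - 576) = -101*(-2 - 576)/210 = -101/210*(-578) = 29189/105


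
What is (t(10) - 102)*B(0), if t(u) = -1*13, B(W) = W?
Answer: 0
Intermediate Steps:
t(u) = -13
(t(10) - 102)*B(0) = (-13 - 102)*0 = -115*0 = 0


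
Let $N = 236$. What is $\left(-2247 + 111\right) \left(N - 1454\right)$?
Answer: $2601648$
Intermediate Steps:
$\left(-2247 + 111\right) \left(N - 1454\right) = \left(-2247 + 111\right) \left(236 - 1454\right) = \left(-2136\right) \left(-1218\right) = 2601648$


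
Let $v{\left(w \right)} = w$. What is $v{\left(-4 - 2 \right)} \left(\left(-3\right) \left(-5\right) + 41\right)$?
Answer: $-336$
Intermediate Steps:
$v{\left(-4 - 2 \right)} \left(\left(-3\right) \left(-5\right) + 41\right) = \left(-4 - 2\right) \left(\left(-3\right) \left(-5\right) + 41\right) = \left(-4 - 2\right) \left(15 + 41\right) = \left(-6\right) 56 = -336$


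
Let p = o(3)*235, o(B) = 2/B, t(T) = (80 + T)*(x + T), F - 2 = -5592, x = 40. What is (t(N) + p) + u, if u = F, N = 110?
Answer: 69200/3 ≈ 23067.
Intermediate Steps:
F = -5590 (F = 2 - 5592 = -5590)
t(T) = (40 + T)*(80 + T) (t(T) = (80 + T)*(40 + T) = (40 + T)*(80 + T))
u = -5590
p = 470/3 (p = (2/3)*235 = (2*(⅓))*235 = (⅔)*235 = 470/3 ≈ 156.67)
(t(N) + p) + u = ((3200 + 110² + 120*110) + 470/3) - 5590 = ((3200 + 12100 + 13200) + 470/3) - 5590 = (28500 + 470/3) - 5590 = 85970/3 - 5590 = 69200/3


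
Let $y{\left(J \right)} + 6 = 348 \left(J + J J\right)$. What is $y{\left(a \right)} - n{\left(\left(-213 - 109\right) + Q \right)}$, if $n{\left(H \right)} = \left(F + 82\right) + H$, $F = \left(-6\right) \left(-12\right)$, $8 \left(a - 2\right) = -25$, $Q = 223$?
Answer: $- \frac{193}{16} \approx -12.063$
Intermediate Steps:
$a = - \frac{9}{8}$ ($a = 2 + \frac{1}{8} \left(-25\right) = 2 - \frac{25}{8} = - \frac{9}{8} \approx -1.125$)
$F = 72$
$n{\left(H \right)} = 154 + H$ ($n{\left(H \right)} = \left(72 + 82\right) + H = 154 + H$)
$y{\left(J \right)} = -6 + 348 J + 348 J^{2}$ ($y{\left(J \right)} = -6 + 348 \left(J + J J\right) = -6 + 348 \left(J + J^{2}\right) = -6 + \left(348 J + 348 J^{2}\right) = -6 + 348 J + 348 J^{2}$)
$y{\left(a \right)} - n{\left(\left(-213 - 109\right) + Q \right)} = \left(-6 + 348 \left(- \frac{9}{8}\right) + 348 \left(- \frac{9}{8}\right)^{2}\right) - \left(154 + \left(\left(-213 - 109\right) + 223\right)\right) = \left(-6 - \frac{783}{2} + 348 \cdot \frac{81}{64}\right) - \left(154 + \left(-322 + 223\right)\right) = \left(-6 - \frac{783}{2} + \frac{7047}{16}\right) - \left(154 - 99\right) = \frac{687}{16} - 55 = - \frac{193}{16}$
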